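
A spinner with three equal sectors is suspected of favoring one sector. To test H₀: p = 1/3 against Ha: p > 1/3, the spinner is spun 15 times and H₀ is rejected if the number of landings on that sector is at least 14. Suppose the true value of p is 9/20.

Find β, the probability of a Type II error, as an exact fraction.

A Type II error is failing to reject when Ha holds: with p = 9/20, β = P(X ≤ 13).
Adding the binomial probabilities P(X=0)+…+P(X=13) at p = 9/20 gives 16382009719056418393/16384000000000000000.

16382009719056418393/16384000000000000000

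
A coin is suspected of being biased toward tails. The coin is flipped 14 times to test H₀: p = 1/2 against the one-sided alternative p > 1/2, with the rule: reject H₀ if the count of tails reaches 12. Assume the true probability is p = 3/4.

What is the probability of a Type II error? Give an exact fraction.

96485417/134217728

A Type II error is failing to reject when Ha holds: with p = 3/4, β = P(X ≤ 11).
Equivalently, β = 1 − P(X ≥ 12) = 96485417/134217728.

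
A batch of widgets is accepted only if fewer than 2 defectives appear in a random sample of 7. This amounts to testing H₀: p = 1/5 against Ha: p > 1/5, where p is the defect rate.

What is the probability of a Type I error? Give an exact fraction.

The significance level is the probability, assuming p = 1/5, of seeing 2 or more defectives in 7 draws.
Via the complement, α = 1 − Σ_{j=0}^{1} C(7,j)(1/5)^j(4/5)^{7-j} = 33069/78125.

33069/78125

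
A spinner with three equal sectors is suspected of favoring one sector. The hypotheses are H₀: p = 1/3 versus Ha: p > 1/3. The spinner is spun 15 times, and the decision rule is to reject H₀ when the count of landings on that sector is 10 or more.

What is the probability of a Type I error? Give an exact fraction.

122027/14348907

Under H₀, Y ~ Binomial(15, 1/3), and α = P(Y ≥ 10).
P(Y ≥ 10) = Σ_{j=10}^{15} C(15,j)·(1/3)^j·(2/3)^{15-j} = 122027/14348907.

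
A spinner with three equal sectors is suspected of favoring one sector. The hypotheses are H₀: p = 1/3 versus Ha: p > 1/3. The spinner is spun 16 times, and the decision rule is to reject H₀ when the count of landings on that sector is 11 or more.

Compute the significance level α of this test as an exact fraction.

α = P(reject H₀ | H₀ true) = P(X ≥ 11 | p = 1/3), with X ~ Binomial(16, 1/3).
Adding the binomial terms for j = 11 through 16 with p = 1/3 yields 19321/4782969.

19321/4782969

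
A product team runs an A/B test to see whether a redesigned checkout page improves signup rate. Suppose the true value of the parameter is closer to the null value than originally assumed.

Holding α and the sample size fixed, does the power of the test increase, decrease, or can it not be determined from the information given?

It decreases.

A smaller departure from H₀ means the test statistic under Ha is distributed closer to where it would be under H₀; rejection becomes less likely.
Since power = 1 − β and β increases, power decreases.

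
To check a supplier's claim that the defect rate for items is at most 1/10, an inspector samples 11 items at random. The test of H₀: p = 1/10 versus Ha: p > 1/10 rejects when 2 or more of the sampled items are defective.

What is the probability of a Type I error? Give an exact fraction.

α = P(reject H₀ | H₀ true) = P(K ≥ 2 | p = 1/10), K ~ Binomial(11, 1/10).
Computing the lower-tail complement: 1 − 3486784401/5000000000 = 1513215599/5000000000.

1513215599/5000000000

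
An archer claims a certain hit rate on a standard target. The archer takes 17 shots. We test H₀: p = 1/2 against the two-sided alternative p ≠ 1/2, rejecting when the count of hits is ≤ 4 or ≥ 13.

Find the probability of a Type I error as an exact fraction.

1607/32768

α = P(Y ≤ 4 or Y ≥ 13 | p = 1/2), Y ~ Binomial(17, 1/2).
By symmetry, α = 2·P(Y ≤ 4) = 2·(1 + 17 + 136 + 680 + 2380)/131072 = 6428/131072 = 1607/32768.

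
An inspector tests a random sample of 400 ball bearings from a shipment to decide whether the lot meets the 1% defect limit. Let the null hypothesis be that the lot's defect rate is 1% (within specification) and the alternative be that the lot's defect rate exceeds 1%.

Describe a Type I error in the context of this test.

A Type I error is rejecting H₀ when H₀ is true.
Here that means rejecting the lot and scrapping or reworking it when actually the lot's defect rate is 1% (within specification).

A Type I error would mean concluding that the lot's defect rate exceeds 1% when in fact the lot's defect rate is 1% (within specification).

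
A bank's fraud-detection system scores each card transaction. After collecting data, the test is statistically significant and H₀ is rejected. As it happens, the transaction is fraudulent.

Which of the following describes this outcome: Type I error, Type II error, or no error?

The conventional null hypothesis here is that the transaction is legitimate.
The test rejected a false H₀ — the decision matches the true state.

No error (correct decision).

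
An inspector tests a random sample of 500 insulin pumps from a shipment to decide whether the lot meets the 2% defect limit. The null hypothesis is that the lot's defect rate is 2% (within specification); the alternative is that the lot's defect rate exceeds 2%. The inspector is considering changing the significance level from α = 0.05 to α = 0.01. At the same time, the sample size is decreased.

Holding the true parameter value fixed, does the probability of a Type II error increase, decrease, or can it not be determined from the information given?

Tightening α shrinks the rejection region. When Ha holds, fewer sample outcomes clear the stricter threshold, so more fall in the acceptance region. Reducing n widens both sampling distributions, so the test has less ability to distinguish Ha from H₀. Both changes push β in the same direction.

It increases.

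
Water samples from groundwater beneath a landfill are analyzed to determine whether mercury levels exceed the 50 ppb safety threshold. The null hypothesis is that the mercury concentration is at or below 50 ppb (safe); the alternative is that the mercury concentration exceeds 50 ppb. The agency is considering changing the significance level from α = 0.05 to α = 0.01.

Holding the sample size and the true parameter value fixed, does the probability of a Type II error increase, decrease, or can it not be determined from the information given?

Lowering α raises the bar for rejection; under Ha, the test now fails to reject on outcomes it previously would have rejected.

It increases.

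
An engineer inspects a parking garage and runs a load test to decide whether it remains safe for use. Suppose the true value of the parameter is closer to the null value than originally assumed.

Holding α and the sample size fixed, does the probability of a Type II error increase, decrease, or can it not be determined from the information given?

When the true parameter is near the null value, the test has a harder time distinguishing Ha from H₀.

It increases.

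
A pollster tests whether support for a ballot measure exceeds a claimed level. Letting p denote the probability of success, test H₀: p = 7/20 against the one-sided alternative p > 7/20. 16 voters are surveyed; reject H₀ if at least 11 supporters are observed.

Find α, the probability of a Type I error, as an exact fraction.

4060307786148717957/655360000000000000000

The Type I error probability is α = P(X ≥ 11) computed under H₀, where X ~ Binomial(16, 7/20).
Summing C(16,j)(7/20)^j(13/20)^{16−j} for j = 11,…,16 gives 4060307786148717957/655360000000000000000.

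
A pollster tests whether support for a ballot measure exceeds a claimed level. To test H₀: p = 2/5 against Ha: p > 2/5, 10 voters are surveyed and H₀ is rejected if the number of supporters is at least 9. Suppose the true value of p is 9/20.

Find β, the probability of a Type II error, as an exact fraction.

A Type II error is failing to reject when Ha holds: with p = 9/20, β = P(Y ≤ 8).
Summing C(10,j)·(9/20)^j·(11/20)^{10-j} for j = 0..8 gives 10193896961809/10240000000000.

10193896961809/10240000000000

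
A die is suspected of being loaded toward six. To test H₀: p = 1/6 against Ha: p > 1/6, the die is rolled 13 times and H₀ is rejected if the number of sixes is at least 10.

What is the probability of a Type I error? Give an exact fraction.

Under H₀, Y ~ Binomial(13, 1/6), and α = P(Y ≥ 10).
Summing C(13,j)(1/6)^j(5/6)^{13−j} for j = 10,…,13 gives 18883/6530347008.

18883/6530347008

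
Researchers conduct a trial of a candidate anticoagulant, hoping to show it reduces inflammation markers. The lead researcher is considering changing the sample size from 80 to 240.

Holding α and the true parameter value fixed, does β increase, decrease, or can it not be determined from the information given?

It decreases.

More data shrinks sampling variability; the test statistic under Ha concentrates further from the null value, making rejection more likely.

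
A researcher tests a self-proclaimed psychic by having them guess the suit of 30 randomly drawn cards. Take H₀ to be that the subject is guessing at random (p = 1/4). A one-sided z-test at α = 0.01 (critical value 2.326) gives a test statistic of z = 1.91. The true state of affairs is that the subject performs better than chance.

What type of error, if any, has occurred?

Since z = 1.91 ≤ z* = 2.326, H₀ is not rejected.
H₀ is false (actually the subject performs better than chance).
Failing to reject a false H₀ is a Type II error.

Type II error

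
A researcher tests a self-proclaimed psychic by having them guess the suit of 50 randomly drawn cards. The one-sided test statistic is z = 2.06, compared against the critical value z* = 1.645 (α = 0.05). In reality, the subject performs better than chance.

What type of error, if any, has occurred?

The conventional null hypothesis is that the subject is guessing at random (p = 1/4).
Since z = 2.06 > z* = 1.645, H₀ is rejected.
H₀ is false (actually the subject performs better than chance).
The decision matches the true state — no error.

Neither — the decision is correct.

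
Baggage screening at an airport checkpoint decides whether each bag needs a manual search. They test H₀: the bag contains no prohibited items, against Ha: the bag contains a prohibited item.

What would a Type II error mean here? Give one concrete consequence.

A Type II error is failing to reject H₀ when H₀ is false.
Here that means letting the bag through when actually the bag contains a prohibited item.

A Type II error would mean concluding that the bag contains no prohibited items (or at least failing to establish that the bag contains a prohibited item) when in fact the bag contains a prohibited item. Consequence: a prohibited item passes through security undetected.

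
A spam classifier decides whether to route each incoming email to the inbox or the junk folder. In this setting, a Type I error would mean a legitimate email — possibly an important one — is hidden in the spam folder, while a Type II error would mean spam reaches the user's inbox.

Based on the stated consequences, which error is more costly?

Type I error

The Type I consequence (a legitimate email — possibly an important one — is hidden in the spam folder) is more severe than the Type II consequence (spam reaches the user's inbox).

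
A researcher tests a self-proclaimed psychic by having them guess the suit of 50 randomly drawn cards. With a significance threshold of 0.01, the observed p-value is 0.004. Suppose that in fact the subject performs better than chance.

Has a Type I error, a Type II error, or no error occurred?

No error — this is a correct decision.

The conventional null hypothesis is that the subject is guessing at random (p = 1/4).
Since p = 0.004 < α = 0.01, H₀ is rejected.
H₀ is false (actually the subject performs better than chance).
The decision matches the true state — no error.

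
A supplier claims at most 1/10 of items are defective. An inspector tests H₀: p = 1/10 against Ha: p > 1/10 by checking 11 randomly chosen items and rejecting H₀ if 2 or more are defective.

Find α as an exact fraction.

α = P(reject H₀ | H₀ true) = P(X ≥ 2 | p = 1/10), X ~ Binomial(11, 1/10).
Computing the lower-tail complement: 1 − 3486784401/5000000000 = 1513215599/5000000000.

1513215599/5000000000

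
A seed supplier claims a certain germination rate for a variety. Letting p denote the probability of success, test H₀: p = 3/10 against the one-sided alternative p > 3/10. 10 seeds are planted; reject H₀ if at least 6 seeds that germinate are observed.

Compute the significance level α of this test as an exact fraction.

236744937/5000000000

The Type I error probability is α = P(K ≥ 6) computed under H₀, where K ~ Binomial(10, 3/10).
Adding the binomial terms for j = 6 through 10 with p = 3/10 yields 236744937/5000000000.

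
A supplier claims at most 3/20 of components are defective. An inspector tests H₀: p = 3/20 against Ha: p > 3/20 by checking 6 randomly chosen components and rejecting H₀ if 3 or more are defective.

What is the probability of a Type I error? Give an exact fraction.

Under H₀, X ~ Binomial(6, 3/20); the Type I error rate is P(X ≥ 3).
Via the complement, α = 1 − Σ_{j=0}^{2} C(6,j)(3/20)^j(17/20)^{6-j} = 302967/6400000.

302967/6400000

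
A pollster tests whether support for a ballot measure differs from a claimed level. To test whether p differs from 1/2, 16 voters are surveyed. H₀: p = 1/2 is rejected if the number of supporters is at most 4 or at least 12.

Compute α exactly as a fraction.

2517/32768

α = P(S ≤ 4 or S ≥ 12 | p = 1/2), S ~ Binomial(16, 1/2).
By symmetry, α = 2·P(S ≤ 4) = 2·(1 + 16 + 120 + 560 + 1820)/65536 = 5034/65536 = 2517/32768.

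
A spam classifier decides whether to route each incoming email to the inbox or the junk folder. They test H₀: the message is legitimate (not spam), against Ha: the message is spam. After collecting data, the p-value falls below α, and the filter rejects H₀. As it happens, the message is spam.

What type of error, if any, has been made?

No error — this is a correct decision.

The test rejected a false H₀ — the decision matches the true state.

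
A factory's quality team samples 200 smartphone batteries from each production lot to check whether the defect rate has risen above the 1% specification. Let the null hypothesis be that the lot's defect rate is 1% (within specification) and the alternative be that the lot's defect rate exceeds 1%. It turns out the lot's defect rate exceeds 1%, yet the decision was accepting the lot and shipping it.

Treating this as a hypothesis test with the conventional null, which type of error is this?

'Accepting the lot and shipping it' corresponds to failing to reject H₀.
H₀ was not rejected but H₀ is false — a Type II error (false negative).

Type II error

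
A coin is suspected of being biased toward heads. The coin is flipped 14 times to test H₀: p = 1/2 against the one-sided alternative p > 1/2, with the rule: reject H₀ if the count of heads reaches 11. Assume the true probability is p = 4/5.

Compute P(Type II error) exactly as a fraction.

1842102761/6103515625

β = P(fail to reject H₀ | Ha true) = P(X ≤ 10 | p = 4/5), X ~ Binomial(14, 4/5).
Adding the binomial probabilities P(X=0)+…+P(X=10) at p = 4/5 gives 1842102761/6103515625.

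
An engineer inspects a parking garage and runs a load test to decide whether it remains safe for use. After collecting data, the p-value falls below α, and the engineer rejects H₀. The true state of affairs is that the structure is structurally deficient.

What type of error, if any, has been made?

No error — this is a correct decision.

The conventional null hypothesis here is that the structure meets the required load capacity (safe).
The test rejected a false H₀ — the decision matches the true state.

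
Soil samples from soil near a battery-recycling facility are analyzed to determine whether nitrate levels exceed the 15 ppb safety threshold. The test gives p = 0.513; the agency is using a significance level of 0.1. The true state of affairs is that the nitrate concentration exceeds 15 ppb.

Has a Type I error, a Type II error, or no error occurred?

Type II error

The conventional null hypothesis is that the nitrate concentration is at or below 15 ppb (safe).
Since p = 0.513 ≥ α = 0.1, H₀ is not rejected.
H₀ is false (actually the nitrate concentration exceeds 15 ppb).
Failing to reject a false H₀ is a Type II error.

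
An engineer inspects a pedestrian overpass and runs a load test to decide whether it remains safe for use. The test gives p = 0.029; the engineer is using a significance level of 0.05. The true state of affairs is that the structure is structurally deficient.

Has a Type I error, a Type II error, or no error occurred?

Neither — the decision is correct.

The conventional null hypothesis is that the structure meets the required load capacity (safe).
Since p = 0.029 < α = 0.05, H₀ is rejected.
H₀ is false (actually the structure is structurally deficient).
The decision matches the true state — no error.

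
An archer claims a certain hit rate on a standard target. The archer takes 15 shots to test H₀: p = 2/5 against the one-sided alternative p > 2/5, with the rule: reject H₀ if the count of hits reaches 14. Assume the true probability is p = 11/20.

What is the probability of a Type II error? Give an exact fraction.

16356278262148423407/16384000000000000000

Under the alternative p = 11/20, K ~ Binomial(15, 11/20); β is the probability the test does not reject, P(K < 14).
Equivalently, β = 1 − P(K ≥ 14) = 16356278262148423407/16384000000000000000.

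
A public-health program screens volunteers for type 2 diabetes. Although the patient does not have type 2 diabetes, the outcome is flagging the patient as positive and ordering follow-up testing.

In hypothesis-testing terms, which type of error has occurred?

Type I error

The null hypothesis here is that the patient does not have type 2 diabetes.
'Flagging the patient as positive and ordering follow-up testing' corresponds to rejecting H₀.
H₀ was rejected but H₀ is true — a Type I error (false positive).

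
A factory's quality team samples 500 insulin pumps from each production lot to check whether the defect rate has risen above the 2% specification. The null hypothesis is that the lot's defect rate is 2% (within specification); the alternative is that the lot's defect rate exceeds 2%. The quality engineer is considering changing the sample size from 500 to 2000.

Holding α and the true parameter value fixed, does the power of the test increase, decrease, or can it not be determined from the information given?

It increases.

Increasing n separates the H₀ and Ha sampling distributions, so under Ha fewer outcomes land in the acceptance region.
Since power = 1 − β and β decreases, power increases.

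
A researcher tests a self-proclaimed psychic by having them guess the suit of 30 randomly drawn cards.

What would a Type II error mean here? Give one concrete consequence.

A Type II error would mean concluding that the subject is guessing at random (p = 1/4) (or at least failing to establish that the subject performs better than chance) when in fact the subject performs better than chance. Consequence: genuine ability (if it existed) would go unrecognized.

With the conventional null hypothesis that the subject is guessing at random (p = 1/4):
A Type II error is failing to reject H₀ when H₀ is false.
Here that means concluding there is no evidence of ability when actually the subject performs better than chance.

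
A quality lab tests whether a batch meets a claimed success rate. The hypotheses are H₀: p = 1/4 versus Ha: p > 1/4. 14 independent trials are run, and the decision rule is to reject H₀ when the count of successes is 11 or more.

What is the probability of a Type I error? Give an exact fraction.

Under H₀, S ~ Binomial(14, 1/4), and α = P(S ≥ 11).
Summing C(14,j)(1/4)^j(3/4)^{14−j} for j = 11,…,14 gives 5345/134217728.

5345/134217728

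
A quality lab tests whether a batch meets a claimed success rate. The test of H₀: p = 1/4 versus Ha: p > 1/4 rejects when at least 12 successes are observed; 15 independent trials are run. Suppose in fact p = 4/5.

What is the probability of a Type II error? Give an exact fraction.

10737240461/30517578125

A Type II error is failing to reject when Ha holds: with p = 4/5, β = P(S ≤ 11).
Summing C(15,j)·(4/5)^j·(1/5)^{15-j} for j = 0..11 gives 10737240461/30517578125.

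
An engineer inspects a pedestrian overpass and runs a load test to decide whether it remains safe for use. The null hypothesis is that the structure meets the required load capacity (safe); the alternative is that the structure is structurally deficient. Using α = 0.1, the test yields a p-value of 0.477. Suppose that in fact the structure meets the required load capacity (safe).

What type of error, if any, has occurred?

Since p = 0.477 ≥ α = 0.1, H₀ is not rejected.
H₀ is true (actually the structure meets the required load capacity (safe)).
The decision matches the true state — no error.

No error (correct decision).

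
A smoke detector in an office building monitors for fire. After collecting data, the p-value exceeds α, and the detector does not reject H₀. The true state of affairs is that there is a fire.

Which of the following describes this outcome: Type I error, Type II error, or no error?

The conventional null hypothesis here is that there is no fire.
H₀ was not rejected, but H₀ is actually false.
Failing to reject a false null hypothesis is a Type II error (false negative).

Type II error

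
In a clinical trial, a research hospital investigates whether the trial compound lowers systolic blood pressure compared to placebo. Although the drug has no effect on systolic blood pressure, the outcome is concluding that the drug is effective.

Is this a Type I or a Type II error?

The null hypothesis here is that the drug has no effect on systolic blood pressure.
'Concluding that the drug is effective' corresponds to rejecting H₀.
H₀ was rejected but H₀ is true — a Type I error (false positive).

Type I error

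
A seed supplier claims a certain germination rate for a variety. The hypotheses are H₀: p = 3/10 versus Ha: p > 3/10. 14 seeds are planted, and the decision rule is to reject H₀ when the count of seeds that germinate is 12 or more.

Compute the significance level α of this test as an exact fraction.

α = P(reject H₀ | H₀ true) = P(S ≥ 12 | p = 3/10), with S ~ Binomial(14, 3/10).
Summing C(14,j)(3/10)^j(7/10)^{14−j} for j = 12,…,14 gives 1265361021/50000000000000.

1265361021/50000000000000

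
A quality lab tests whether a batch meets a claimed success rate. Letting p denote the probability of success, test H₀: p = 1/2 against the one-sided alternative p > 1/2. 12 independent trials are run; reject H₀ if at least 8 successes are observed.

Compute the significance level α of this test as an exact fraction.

α = P(reject H₀ | H₀ true) = P(S ≥ 8 | p = 1/2), with S ~ Binomial(12, 1/2).
Summing the upper tail: (495 + 220 + 66 + 12 + 1) / 2^12 = 794/4096 = 397/2048.

397/2048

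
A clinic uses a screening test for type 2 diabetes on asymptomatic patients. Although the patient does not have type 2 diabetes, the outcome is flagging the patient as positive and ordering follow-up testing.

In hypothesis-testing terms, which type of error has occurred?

Type I error

The null hypothesis here is that the patient does not have type 2 diabetes.
'Flagging the patient as positive and ordering follow-up testing' corresponds to rejecting H₀.
H₀ was rejected but H₀ is true — a Type I error (false positive).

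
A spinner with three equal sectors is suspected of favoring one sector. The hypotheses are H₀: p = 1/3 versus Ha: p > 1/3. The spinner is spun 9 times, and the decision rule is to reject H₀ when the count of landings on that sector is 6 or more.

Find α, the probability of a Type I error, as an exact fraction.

α = P(reject H₀ | H₀ true) = P(K ≥ 6 | p = 1/3), with K ~ Binomial(9, 1/3).
Adding the binomial terms for j = 6 through 9 with p = 1/3 yields 835/19683.

835/19683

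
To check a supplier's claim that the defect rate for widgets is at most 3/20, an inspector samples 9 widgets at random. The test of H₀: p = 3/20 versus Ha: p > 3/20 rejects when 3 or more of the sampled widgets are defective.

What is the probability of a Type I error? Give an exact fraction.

The significance level is the probability, assuming p = 3/20, of seeing 3 or more defectives in 9 draws.
Computing the lower-tail complement: 1 − 27492691091/32000000000 = 4507308909/32000000000.

4507308909/32000000000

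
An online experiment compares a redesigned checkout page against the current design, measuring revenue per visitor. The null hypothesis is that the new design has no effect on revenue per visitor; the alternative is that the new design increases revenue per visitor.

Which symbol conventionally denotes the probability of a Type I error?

P(Type I error) = P(reject H₀ | H₀ true) = α, the significance level.

α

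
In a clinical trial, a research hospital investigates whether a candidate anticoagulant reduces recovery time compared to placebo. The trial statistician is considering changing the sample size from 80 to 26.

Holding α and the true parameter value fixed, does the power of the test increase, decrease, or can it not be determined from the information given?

It decreases.

A smaller sample increases the standard error, so the sampling distributions under H₀ and Ha overlap more.
Since power = 1 − β and β increases, power decreases.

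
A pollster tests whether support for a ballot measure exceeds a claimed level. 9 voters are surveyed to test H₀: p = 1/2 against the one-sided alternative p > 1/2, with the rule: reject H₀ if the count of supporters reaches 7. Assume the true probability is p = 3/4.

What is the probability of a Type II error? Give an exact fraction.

β = P(fail to reject H₀ | Ha true) = P(Y ≤ 6 | p = 3/4), Y ~ Binomial(9, 3/4).
Adding the binomial probabilities P(Y=0)+…+P(Y=6) at p = 3/4 gives 13085/32768.

13085/32768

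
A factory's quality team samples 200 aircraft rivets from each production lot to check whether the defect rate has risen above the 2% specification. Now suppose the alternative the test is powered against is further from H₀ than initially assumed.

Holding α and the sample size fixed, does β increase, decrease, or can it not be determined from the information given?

It decreases.

A larger true effect moves the Ha sampling distribution further from the H₀ critical value, making rejection more likely when Ha is true.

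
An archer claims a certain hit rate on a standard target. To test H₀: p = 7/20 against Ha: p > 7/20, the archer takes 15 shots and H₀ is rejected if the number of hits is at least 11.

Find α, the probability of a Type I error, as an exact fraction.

92780127412372743/32768000000000000000

Under H₀, Y ~ Binomial(15, 7/20), and α = P(Y ≥ 11).
Adding the binomial terms for j = 11 through 15 with p = 7/20 yields 92780127412372743/32768000000000000000.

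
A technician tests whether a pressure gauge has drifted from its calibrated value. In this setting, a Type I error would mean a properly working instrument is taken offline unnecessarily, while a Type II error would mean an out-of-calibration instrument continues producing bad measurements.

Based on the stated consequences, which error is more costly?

Type II error

The Type II consequence (an out-of-calibration instrument continues producing bad measurements) is more severe than the Type I consequence (a properly working instrument is taken offline unnecessarily).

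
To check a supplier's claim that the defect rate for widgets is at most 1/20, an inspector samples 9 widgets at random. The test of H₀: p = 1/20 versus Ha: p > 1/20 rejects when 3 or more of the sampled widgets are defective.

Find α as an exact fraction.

535106531/64000000000

Under H₀, Y ~ Binomial(9, 1/20); the Type I error rate is P(Y ≥ 3).
α = 1 − P(Y ≤ 2) = 1 − 63464893469/64000000000 = 535106531/64000000000.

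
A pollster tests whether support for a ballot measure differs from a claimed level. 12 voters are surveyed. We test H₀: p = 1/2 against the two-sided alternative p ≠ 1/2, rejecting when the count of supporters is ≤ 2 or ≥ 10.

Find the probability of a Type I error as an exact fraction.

79/2048

The significance level is the null-hypothesis probability of the rejection region {≤2} ∪ {≥10}.
The two tails are symmetric, so α = 2·(1 + 12 + 66)/2^12 = 158/4096 = 79/2048.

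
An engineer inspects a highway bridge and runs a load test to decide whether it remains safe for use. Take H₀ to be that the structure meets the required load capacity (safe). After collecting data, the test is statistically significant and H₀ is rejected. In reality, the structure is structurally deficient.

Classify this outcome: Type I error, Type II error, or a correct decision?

The test rejected a false H₀ — the decision matches the true state.

No error — this is a correct decision.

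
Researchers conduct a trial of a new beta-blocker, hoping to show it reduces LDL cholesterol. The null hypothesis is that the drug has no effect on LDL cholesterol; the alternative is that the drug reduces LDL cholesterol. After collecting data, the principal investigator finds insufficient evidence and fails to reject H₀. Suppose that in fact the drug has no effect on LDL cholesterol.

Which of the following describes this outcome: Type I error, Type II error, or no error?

The test retained a true H₀ — the decision matches the true state.

Neither — the decision is correct.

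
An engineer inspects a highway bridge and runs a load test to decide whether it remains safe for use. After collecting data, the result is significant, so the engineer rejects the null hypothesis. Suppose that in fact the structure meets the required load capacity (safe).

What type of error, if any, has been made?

Type I error

The conventional null hypothesis here is that the structure meets the required load capacity (safe).
H₀ was rejected, but H₀ is actually true.
Rejecting a true null hypothesis is a Type I error (false positive).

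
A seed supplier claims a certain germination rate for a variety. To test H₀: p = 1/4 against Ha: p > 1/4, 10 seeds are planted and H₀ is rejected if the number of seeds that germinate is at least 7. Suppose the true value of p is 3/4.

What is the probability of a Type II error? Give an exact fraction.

β = P(fail to reject H₀ | Ha true) = P(X ≤ 6 | p = 3/4), X ~ Binomial(10, 3/4).
Adding the binomial probabilities P(X=0)+…+P(X=6) at p = 3/4 gives 58753/262144.

58753/262144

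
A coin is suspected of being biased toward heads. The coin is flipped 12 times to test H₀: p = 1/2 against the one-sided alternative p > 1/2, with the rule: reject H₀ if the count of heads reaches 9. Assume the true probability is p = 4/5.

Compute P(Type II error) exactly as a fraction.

10030813/48828125

A Type II error is failing to reject when Ha holds: with p = 4/5, β = P(K ≤ 8).
Adding the binomial probabilities P(K=0)+…+P(K=8) at p = 4/5 gives 10030813/48828125.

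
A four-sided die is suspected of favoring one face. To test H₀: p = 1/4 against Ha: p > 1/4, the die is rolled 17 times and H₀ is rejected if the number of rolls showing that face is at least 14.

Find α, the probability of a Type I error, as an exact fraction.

4909/4294967296

Under H₀, S ~ Binomial(17, 1/4), and α = P(S ≥ 14).
P(S ≥ 14) = Σ_{j=14}^{17} C(17,j)·(1/4)^j·(3/4)^{17-j} = 4909/4294967296.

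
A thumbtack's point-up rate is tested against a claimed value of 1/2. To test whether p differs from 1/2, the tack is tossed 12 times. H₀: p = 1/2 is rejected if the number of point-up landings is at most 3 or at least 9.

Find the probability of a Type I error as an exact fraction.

299/2048

Under H₀, S ~ Binomial(12, 1/2); α is the probability of landing in either tail, P(S ≤ 3) + P(S ≥ 9).
Each tail has probability (1 + 12 + 66 + 220)/4096; doubling gives α = 598/4096 = 299/2048.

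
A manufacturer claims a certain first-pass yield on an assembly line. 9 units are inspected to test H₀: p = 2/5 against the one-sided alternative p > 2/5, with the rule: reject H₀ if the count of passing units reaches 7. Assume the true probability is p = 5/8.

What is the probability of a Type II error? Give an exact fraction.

24101307/33554432

β = P(fail to reject H₀ | Ha true) = P(S ≤ 6 | p = 5/8), S ~ Binomial(9, 5/8).
Summing C(9,j)·(5/8)^j·(3/8)^{9-j} for j = 0..6 gives 24101307/33554432.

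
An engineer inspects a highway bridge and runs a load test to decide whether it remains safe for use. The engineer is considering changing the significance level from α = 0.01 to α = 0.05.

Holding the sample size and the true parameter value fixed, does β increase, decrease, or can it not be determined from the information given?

It decreases.

A larger α widens the rejection region, so when the alternative is true more outcomes lead to rejection — failing to reject becomes less likely.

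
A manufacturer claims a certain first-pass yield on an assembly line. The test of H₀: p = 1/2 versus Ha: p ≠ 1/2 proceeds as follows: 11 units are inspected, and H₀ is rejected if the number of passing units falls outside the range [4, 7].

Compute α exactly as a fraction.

Under H₀, K ~ Binomial(11, 1/2); α is the probability of landing in either tail, P(K ≤ 3) + P(K ≥ 8).
Each tail has probability (1 + 11 + 55 + 165)/2048; doubling gives α = 464/2048 = 29/128.

29/128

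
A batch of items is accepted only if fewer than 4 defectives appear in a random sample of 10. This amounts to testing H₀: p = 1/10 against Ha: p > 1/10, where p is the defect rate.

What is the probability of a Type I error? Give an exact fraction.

7996999/625000000

α = P(reject H₀ | H₀ true) = P(X ≥ 4 | p = 1/10), X ~ Binomial(10, 1/10).
α = 1 − P(X ≤ 3) = 1 − 617003001/625000000 = 7996999/625000000.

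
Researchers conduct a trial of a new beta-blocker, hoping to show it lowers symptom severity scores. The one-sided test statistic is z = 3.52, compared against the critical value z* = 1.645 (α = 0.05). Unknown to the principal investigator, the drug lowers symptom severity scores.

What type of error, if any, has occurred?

Neither — the decision is correct.

The conventional null hypothesis is that the drug has no effect on symptom severity scores.
Since z = 3.52 > z* = 1.645, H₀ is rejected.
H₀ is false (actually the drug lowers symptom severity scores).
The decision matches the true state — no error.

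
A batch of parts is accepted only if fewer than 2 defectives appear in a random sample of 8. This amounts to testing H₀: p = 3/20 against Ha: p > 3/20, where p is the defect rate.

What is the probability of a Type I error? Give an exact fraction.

α = P(reject H₀ | H₀ true) = P(S ≥ 2 | p = 3/20), S ~ Binomial(8, 3/20).
Via the complement, α = 1 − Σ_{j=0}^{1} C(8,j)(3/20)^j(17/20)^{8-j} = 8776114407/25600000000.

8776114407/25600000000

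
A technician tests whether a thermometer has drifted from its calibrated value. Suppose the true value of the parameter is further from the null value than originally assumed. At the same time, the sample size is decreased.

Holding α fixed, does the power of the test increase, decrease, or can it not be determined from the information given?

The first change alone would make β decrease; the second alone would make β increase. Which effect dominates depends on the magnitudes, which are not given.
Since power = 1 − β, the effect on power is likewise indeterminate.

Cannot be determined from the information given.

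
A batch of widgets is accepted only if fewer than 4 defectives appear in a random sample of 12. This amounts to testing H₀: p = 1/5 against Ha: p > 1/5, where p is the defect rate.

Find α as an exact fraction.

α = P(reject H₀ | H₀ true) = P(Y ≥ 4 | p = 1/5), Y ~ Binomial(12, 1/5).
Via the complement, α = 1 − Σ_{j=0}^{3} C(12,j)(1/5)^j(4/5)^{12-j} = 10030813/48828125.

10030813/48828125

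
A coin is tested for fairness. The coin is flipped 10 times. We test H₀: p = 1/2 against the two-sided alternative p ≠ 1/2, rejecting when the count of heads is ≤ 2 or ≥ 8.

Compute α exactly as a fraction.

α = P(K ≤ 2 or K ≥ 8 | p = 1/2), K ~ Binomial(10, 1/2).
By symmetry, α = 2·P(K ≤ 2) = 2·(1 + 10 + 45)/1024 = 112/1024 = 7/64.

7/64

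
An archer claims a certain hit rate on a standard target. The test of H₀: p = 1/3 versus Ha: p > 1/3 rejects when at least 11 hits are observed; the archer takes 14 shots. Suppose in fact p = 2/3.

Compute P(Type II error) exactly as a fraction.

3533689/4782969

β = P(fail to reject H₀ | Ha true) = P(K ≤ 10 | p = 2/3), K ~ Binomial(14, 2/3).
Equivalently, β = 1 − P(K ≥ 11) = 3533689/4782969.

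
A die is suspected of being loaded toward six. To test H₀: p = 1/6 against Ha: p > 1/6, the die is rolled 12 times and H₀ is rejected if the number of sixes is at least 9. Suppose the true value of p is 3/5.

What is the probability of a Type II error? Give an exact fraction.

37825328/48828125

A Type II error is failing to reject when Ha holds: with p = 3/5, β = P(S ≤ 8).
Adding the binomial probabilities P(S=0)+…+P(S=8) at p = 3/5 gives 37825328/48828125.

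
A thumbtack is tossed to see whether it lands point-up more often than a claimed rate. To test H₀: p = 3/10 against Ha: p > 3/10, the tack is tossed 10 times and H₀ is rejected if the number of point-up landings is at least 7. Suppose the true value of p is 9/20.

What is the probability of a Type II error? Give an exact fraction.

β = P(fail to reject H₀ | Ha true) = P(Y ≤ 6 | p = 9/20), Y ~ Binomial(10, 9/20).
Adding the binomial probabilities P(Y=0)+…+P(Y=6) at p = 9/20 gives 2298892939321/2560000000000.

2298892939321/2560000000000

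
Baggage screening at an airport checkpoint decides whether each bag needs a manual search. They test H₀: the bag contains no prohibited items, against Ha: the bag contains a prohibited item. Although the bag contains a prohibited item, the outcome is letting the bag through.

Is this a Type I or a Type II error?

'Letting the bag through' corresponds to failing to reject H₀.
H₀ was not rejected but H₀ is false — a Type II error (false negative).

Type II error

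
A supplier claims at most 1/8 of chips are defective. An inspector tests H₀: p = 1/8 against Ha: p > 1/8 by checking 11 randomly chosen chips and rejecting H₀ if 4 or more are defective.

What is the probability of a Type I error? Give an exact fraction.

α = P(reject H₀ | H₀ true) = P(K ≥ 4 | p = 1/8), K ~ Binomial(11, 1/8).
Via the complement, α = 1 − Σ_{j=0}^{3} C(11,j)(1/8)^j(7/8)^{11-j} = 41842445/1073741824.

41842445/1073741824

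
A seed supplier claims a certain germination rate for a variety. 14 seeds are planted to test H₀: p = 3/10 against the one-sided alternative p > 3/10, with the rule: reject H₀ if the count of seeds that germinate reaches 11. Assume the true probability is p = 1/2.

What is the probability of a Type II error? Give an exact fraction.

7957/8192

β = P(fail to reject H₀ | Ha true) = P(K ≤ 10 | p = 1/2), K ~ Binomial(14, 1/2).
Equivalently, β = 1 − P(K ≥ 11) = 7957/8192.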